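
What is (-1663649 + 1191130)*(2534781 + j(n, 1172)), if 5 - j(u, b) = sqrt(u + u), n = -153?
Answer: -1197734545934 + 1417557*I*sqrt(34) ≈ -1.1977e+12 + 8.2657e+6*I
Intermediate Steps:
j(u, b) = 5 - sqrt(2)*sqrt(u) (j(u, b) = 5 - sqrt(u + u) = 5 - sqrt(2*u) = 5 - sqrt(2)*sqrt(u))
(-1663649 + 1191130)*(2534781 + j(n, 1172)) = (-1663649 + 1191130)*(2534781 + (5 - sqrt(2)*sqrt(-153))) = -472519*(2534781 + (5 - sqrt(2)*3*I*sqrt(17))) = -472519*(2534781 + (5 - 3*I*sqrt(34))) = -472519*(2534786 - 3*I*sqrt(34)) = -1197734545934 + 1417557*I*sqrt(34)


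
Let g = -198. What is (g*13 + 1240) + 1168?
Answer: -166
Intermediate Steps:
(g*13 + 1240) + 1168 = (-198*13 + 1240) + 1168 = (-2574 + 1240) + 1168 = -1334 + 1168 = -166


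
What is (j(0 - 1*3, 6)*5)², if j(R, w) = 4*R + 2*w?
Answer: 0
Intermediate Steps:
j(R, w) = 2*w + 4*R
(j(0 - 1*3, 6)*5)² = ((2*6 + 4*(0 - 1*3))*5)² = ((12 + 4*(0 - 3))*5)² = ((12 + 4*(-3))*5)² = ((12 - 12)*5)² = (0*5)² = 0² = 0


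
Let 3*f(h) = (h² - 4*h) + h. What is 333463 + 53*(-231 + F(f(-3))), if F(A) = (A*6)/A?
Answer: 321538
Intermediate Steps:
f(h) = -h + h²/3 (f(h) = ((h² - 4*h) + h)/3 = (h² - 3*h)/3 = -h + h²/3)
F(A) = 6 (F(A) = (6*A)/A = 6)
333463 + 53*(-231 + F(f(-3))) = 333463 + 53*(-231 + 6) = 333463 + 53*(-225) = 333463 - 11925 = 321538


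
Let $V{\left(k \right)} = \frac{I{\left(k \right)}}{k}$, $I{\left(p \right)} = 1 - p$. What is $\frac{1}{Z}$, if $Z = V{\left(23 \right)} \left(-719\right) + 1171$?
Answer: $\frac{23}{42751} \approx 0.000538$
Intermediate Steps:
$V{\left(k \right)} = \frac{1 - k}{k}$
$Z = \frac{42751}{23}$ ($Z = \frac{1 - 23}{23} \left(-719\right) + 1171 = \frac{1}{23} \left(-22\right) \left(-719\right) + 1171 = \left(- \frac{22}{23}\right) \left(-719\right) + 1171 = \frac{15818}{23} + 1171 = \frac{42751}{23} \approx 1858.7$)
$\frac{1}{Z} = \frac{1}{\frac{42751}{23}} = \frac{23}{42751}$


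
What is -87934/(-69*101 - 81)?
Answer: 43967/3525 ≈ 12.473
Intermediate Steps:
-87934/(-69*101 - 81) = -87934/(-6969 - 81) = -87934/(-7050) = -87934*(-1/7050) = 43967/3525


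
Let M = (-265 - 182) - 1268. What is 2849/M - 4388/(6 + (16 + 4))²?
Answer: -337548/41405 ≈ -8.1523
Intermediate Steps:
M = -1715 (M = -447 - 1268 = -1715)
2849/M - 4388/(6 + (16 + 4))² = 2849/(-1715) - 4388/(6 + (16 + 4))² = 2849*(-1/1715) - 4388/(6 + 20)² = -407/245 - 4388/(26²) = -407/245 - 4388/676 = -407/245 - 4388*1/676 = -407/245 - 1097/169 = -337548/41405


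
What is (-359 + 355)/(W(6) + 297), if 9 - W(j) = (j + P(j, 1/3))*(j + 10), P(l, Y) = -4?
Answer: -2/137 ≈ -0.014599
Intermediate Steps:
W(j) = 9 - (-4 + j)*(10 + j) (W(j) = 9 - (j - 4)*(j + 10) = 9 - (-4 + j)*(10 + j))
(-359 + 355)/(W(6) + 297) = (-359 + 355)/((49 - 1*6² - 6*6) + 297) = -4/((49 - 1*36 - 36) + 297) = -4/((49 - 36 - 36) + 297) = -4/(-23 + 297) = -4/274 = -4*1/274 = -2/137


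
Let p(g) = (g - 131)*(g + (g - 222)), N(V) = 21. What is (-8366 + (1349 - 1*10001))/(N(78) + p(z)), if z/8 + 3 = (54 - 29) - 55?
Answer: -17018/296271 ≈ -0.057441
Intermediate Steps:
z = -264 (z = -24 + 8*((54 - 29) - 55) = -24 + 8*(25 - 55) = -24 + 8*(-30) = -24 - 240 = -264)
p(g) = (-222 + 2*g)*(-131 + g) (p(g) = (-131 + g)*(g + (-222 + g)) = (-131 + g)*(-222 + 2*g) = (-222 + 2*g)*(-131 + g))
(-8366 + (1349 - 1*10001))/(N(78) + p(z)) = (-8366 + (1349 - 1*10001))/(21 + (29082 - 484*(-264) + 2*(-264)**2)) = (-8366 + (1349 - 10001))/(21 + (29082 + 127776 + 2*69696)) = (-8366 - 8652)/(21 + (29082 + 127776 + 139392)) = -17018/(21 + 296250) = -17018/296271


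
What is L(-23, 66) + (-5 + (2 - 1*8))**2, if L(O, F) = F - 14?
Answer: 173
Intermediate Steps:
L(O, F) = -14 + F
L(-23, 66) + (-5 + (2 - 1*8))**2 = (-14 + 66) + (-5 + (2 - 1*8))**2 = 52 + (-5 + (2 - 8))**2 = 52 + (-5 - 6)**2 = 52 + (-11)**2 = 52 + 121 = 173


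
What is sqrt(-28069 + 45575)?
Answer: sqrt(17506) ≈ 132.31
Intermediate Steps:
sqrt(-28069 + 45575) = sqrt(17506)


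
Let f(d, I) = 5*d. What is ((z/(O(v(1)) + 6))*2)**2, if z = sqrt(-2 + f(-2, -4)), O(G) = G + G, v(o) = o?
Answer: -3/4 ≈ -0.75000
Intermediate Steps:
O(G) = 2*G
z = 2*I*sqrt(3) (z = sqrt(-2 + 5*(-2)) = sqrt(-2 - 10) = sqrt(-12) = 2*I*sqrt(3) ≈ 3.4641*I)
((z/(O(v(1)) + 6))*2)**2 = (((2*I*sqrt(3))/(2*1 + 6))*2)**2 = (((2*I*sqrt(3))/(2 + 6))*2)**2 = (((2*I*sqrt(3))/8)*2)**2 = ((I*sqrt(3)/4)*2)**2 = (I*sqrt(3)/2)**2 = -3/4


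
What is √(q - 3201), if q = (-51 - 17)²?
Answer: √1423 ≈ 37.723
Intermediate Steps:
q = 4624 (q = (-68)² = 4624)
√(q - 3201) = √(4624 - 3201) = √1423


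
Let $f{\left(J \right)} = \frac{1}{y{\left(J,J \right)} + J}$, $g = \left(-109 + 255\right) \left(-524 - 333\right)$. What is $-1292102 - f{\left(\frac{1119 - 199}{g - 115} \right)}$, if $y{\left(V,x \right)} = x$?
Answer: $- \frac{2377342443}{1840} \approx -1.292 \cdot 10^{6}$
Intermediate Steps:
$g = -125122$ ($g = 146 \left(-857\right) = -125122$)
$f{\left(J \right)} = \frac{1}{2 J}$ ($f{\left(J \right)} = \frac{1}{J + J} = \frac{1}{2 J}$)
$-1292102 - f{\left(\frac{1119 - 199}{g - 115} \right)} = -1292102 - \frac{1}{2 \frac{1119 - 199}{-125122 - 115}} = -1292102 - \frac{1}{2 \frac{920}{-125237}} = -1292102 - \frac{1}{2 \cdot 920 \left(- \frac{1}{125237}\right)} = -1292102 - \frac{1}{2 \left(- \frac{920}{125237}\right)} = -1292102 - \frac{1}{2} \left(- \frac{125237}{920}\right) = -1292102 - - \frac{125237}{1840} = -1292102 + \frac{125237}{1840} = - \frac{2377342443}{1840}$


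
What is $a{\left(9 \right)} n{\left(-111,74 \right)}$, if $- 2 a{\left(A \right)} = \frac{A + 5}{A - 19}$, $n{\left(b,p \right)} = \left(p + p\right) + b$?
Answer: $\frac{259}{10} \approx 25.9$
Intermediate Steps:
$n{\left(b,p \right)} = b + 2 p$ ($n{\left(b,p \right)} = 2 p + b = b + 2 p$)
$a{\left(A \right)} = - \frac{5 + A}{2 \left(-19 + A\right)}$ ($a{\left(A \right)} = - \frac{\left(A + 5\right) \frac{1}{A - 19}}{2} = - \frac{\left(5 + A\right) \frac{1}{-19 + A}}{2} = - \frac{\frac{1}{-19 + A} \left(5 + A\right)}{2} = - \frac{5 + A}{2 \left(-19 + A\right)}$)
$a{\left(9 \right)} n{\left(-111,74 \right)} = \frac{-5 - 9}{2 \left(-19 + 9\right)} \left(-111 + 2 \cdot 74\right) = \frac{-5 - 9}{2 \left(-10\right)} \left(-111 + 148\right) = \frac{1}{2} \left(- \frac{1}{10}\right) \left(-14\right) 37 = \frac{7}{10} \cdot 37 = \frac{259}{10}$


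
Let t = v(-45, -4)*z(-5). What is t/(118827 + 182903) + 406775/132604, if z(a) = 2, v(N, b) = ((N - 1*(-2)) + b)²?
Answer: 61661032611/20005302460 ≈ 3.0822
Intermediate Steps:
v(N, b) = (2 + N + b)² (v(N, b) = ((N + 2) + b)² = ((2 + N) + b)² = (2 + N + b)²)
t = 4418 (t = (2 - 45 - 4)²*2 = (-47)²*2 = 2209*2 = 4418)
t/(118827 + 182903) + 406775/132604 = 4418/(118827 + 182903) + 406775/132604 = 4418/301730 + 406775*(1/132604) = 4418*(1/301730) + 406775/132604 = 2209/150865 + 406775/132604 = 61661032611/20005302460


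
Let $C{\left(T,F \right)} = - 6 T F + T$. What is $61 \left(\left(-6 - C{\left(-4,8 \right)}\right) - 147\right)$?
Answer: $-20801$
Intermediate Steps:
$C{\left(T,F \right)} = T - 6 F T$ ($C{\left(T,F \right)} = - 6 F T + T = T - 6 F T$)
$61 \left(\left(-6 - C{\left(-4,8 \right)}\right) - 147\right) = 61 \left(\left(-6 - - 4 \left(1 - 48\right)\right) - 147\right) = 61 \left(\left(-6 - \left(-4\right) \left(-47\right)\right) - 147\right) = 61 \left(\left(-6 - 188\right) - 147\right) = 61 \left(-194 - 147\right) = 61 \left(-341\right) = -20801$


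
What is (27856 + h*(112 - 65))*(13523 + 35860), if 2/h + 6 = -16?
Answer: 15129420327/11 ≈ 1.3754e+9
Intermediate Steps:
h = -1/11 (h = 2/(-6 - 16) = 2/(-22) = 2*(-1/22) = -1/11 ≈ -0.090909)
(27856 + h*(112 - 65))*(13523 + 35860) = (27856 - (112 - 65)/11)*(13523 + 35860) = (27856 - 1/11*47)*49383 = (27856 - 47/11)*49383 = (306369/11)*49383 = 15129420327/11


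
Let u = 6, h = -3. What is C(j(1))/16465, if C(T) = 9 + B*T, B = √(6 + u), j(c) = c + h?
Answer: 9/16465 - 4*√3/16465 ≈ 0.00012583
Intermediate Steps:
j(c) = -3 + c (j(c) = c - 3 = -3 + c)
B = 2*√3 (B = √(6 + 6) = √12 = 2*√3 ≈ 3.4641)
C(T) = 9 + 2*T*√3 (C(T) = 9 + (2*√3)*T = 9 + 2*T*√3)
C(j(1))/16465 = (9 + 2*(-3 + 1)*√3)/16465 = (9 + 2*(-2)*√3)*(1/16465) = (9 - 4*√3)*(1/16465) = 9/16465 - 4*√3/16465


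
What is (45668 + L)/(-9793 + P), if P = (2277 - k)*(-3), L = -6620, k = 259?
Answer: -39048/15847 ≈ -2.4641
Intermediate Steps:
P = -6054 (P = (2277 - 1*259)*(-3) = (2277 - 259)*(-3) = 2018*(-3) = -6054)
(45668 + L)/(-9793 + P) = (45668 - 6620)/(-9793 - 6054) = 39048/(-15847) = 39048*(-1/15847) = -39048/15847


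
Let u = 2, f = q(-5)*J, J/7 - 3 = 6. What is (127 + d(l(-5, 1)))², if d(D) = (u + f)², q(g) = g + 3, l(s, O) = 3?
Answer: 240343009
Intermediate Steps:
q(g) = 3 + g
J = 63 (J = 21 + 7*6 = 21 + 42 = 63)
f = -126 (f = (3 - 5)*63 = -2*63 = -126)
d(D) = 15376 (d(D) = (2 - 126)² = (-124)² = 15376)
(127 + d(l(-5, 1)))² = (127 + 15376)² = 15503² = 240343009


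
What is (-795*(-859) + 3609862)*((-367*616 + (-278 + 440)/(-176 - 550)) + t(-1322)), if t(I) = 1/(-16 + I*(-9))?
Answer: -1395273802491339259/1437722 ≈ -9.7047e+11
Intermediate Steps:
t(I) = 1/(-16 - 9*I)
(-795*(-859) + 3609862)*((-367*616 + (-278 + 440)/(-176 - 550)) + t(-1322)) = (-795*(-859) + 3609862)*((-367*616 + (-278 + 440)/(-176 - 550)) - 1/(16 + 9*(-1322))) = (682905 + 3609862)*((-226072 + 162/(-726)) - 1/(16 - 11898)) = 4292767*((-226072 + 162*(-1/726)) - 1/(-11882)) = 4292767*((-226072 - 27/121) - 1*(-1/11882)) = 4292767*(-27354739/121 + 1/11882) = 4292767*(-325029008677/1437722) = -1395273802491339259/1437722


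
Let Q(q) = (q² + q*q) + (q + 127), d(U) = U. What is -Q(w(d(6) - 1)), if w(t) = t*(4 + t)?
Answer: -4222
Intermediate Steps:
Q(q) = 127 + q + 2*q² (Q(q) = (q² + q²) + (127 + q) = 2*q² + (127 + q) = 127 + q + 2*q²)
-Q(w(d(6) - 1)) = -(127 + (6 - 1)*(4 + (6 - 1)) + 2*((6 - 1)*(4 + (6 - 1)))²) = -(127 + 5*(4 + 5) + 2*(5*(4 + 5))²) = -(127 + 5*9 + 2*(5*9)²) = -(127 + 45 + 2*45²) = -(127 + 45 + 2*2025) = -(127 + 45 + 4050) = -1*4222 = -4222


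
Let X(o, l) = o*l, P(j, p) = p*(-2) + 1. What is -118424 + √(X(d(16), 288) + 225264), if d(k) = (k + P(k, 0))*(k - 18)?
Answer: -118424 + 268*√3 ≈ -1.1796e+5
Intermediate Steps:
P(j, p) = 1 - 2*p (P(j, p) = -2*p + 1 = 1 - 2*p)
d(k) = (1 + k)*(-18 + k) (d(k) = (k + (1 - 2*0))*(k - 18) = (k + (1 + 0))*(-18 + k) = (k + 1)*(-18 + k) = (1 + k)*(-18 + k))
X(o, l) = l*o
-118424 + √(X(d(16), 288) + 225264) = -118424 + √(288*(-18 + 16² - 17*16) + 225264) = -118424 + √(288*(-18 + 256 - 272) + 225264) = -118424 + √(288*(-34) + 225264) = -118424 + √(-9792 + 225264) = -118424 + √215472 = -118424 + 268*√3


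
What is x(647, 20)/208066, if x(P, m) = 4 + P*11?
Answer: 7121/208066 ≈ 0.034225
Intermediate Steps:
x(P, m) = 4 + 11*P
x(647, 20)/208066 = (4 + 11*647)/208066 = (4 + 7117)*(1/208066) = 7121*(1/208066) = 7121/208066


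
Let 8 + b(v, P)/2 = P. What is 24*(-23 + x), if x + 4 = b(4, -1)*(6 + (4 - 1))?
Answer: -4536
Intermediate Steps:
b(v, P) = -16 + 2*P
x = -166 (x = -4 + (-16 + 2*(-1))*(6 + (4 - 1)) = -4 + (-16 - 2)*(6 + 3) = -4 - 18*9 = -4 - 162 = -166)
24*(-23 + x) = 24*(-23 - 166) = 24*(-189) = -4536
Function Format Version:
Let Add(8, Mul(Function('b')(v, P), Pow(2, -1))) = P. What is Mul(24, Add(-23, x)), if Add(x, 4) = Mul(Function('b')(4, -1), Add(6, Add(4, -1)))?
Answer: -4536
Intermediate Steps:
Function('b')(v, P) = Add(-16, Mul(2, P))
x = -166 (x = Add(-4, Mul(Add(-16, Mul(2, -1)), Add(6, Add(4, -1)))) = Add(-4, Mul(Add(-16, -2), Add(6, 3))) = Add(-4, Mul(-18, 9)) = Add(-4, -162) = -166)
Mul(24, Add(-23, x)) = Mul(24, Add(-23, -166)) = Mul(24, -189) = -4536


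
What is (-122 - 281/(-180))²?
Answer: 469979041/32400 ≈ 14506.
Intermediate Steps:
(-122 - 281/(-180))² = (-122 - 281*(-1/180))² = (-122 + 281/180)² = (-21679/180)² = 469979041/32400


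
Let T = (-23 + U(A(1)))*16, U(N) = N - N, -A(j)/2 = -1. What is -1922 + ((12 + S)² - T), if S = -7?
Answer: -1529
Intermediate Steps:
A(j) = 2 (A(j) = -2*(-1) = 2)
U(N) = 0
T = -368 (T = (-23 + 0)*16 = -23*16 = -368)
-1922 + ((12 + S)² - T) = -1922 + ((12 - 7)² - 1*(-368)) = -1922 + (5² + 368) = -1922 + (25 + 368) = -1922 + 393 = -1529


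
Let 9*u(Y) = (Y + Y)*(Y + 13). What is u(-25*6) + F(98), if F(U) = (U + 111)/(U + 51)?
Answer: 2041927/447 ≈ 4568.1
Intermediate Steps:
F(U) = (111 + U)/(51 + U)
u(Y) = 2*Y*(13 + Y)/9 (u(Y) = ((Y + Y)*(Y + 13))/9 = ((2*Y)*(13 + Y))/9 = (2*Y*(13 + Y))/9 = 2*Y*(13 + Y)/9)
u(-25*6) + F(98) = 2*(-25*6)*(13 - 25*6)/9 + (111 + 98)/(51 + 98) = (2/9)*(-150)*(13 - 150) + 209/149 = (2/9)*(-150)*(-137) + (1/149)*209 = 13700/3 + 209/149 = 2041927/447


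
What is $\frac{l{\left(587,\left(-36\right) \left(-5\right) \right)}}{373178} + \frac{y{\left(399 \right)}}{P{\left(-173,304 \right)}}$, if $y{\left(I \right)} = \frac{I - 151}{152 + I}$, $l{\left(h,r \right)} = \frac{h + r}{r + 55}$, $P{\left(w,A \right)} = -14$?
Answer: $- \frac{836265277}{26018974870} \approx -0.032141$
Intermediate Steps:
$l{\left(h,r \right)} = \frac{h + r}{55 + r}$
$y{\left(I \right)} = \frac{-151 + I}{152 + I}$
$\frac{l{\left(587,\left(-36\right) \left(-5\right) \right)}}{373178} + \frac{y{\left(399 \right)}}{P{\left(-173,304 \right)}} = \frac{\frac{1}{55 - -180} \left(587 - -180\right)}{373178} + \frac{\frac{1}{152 + 399} \left(-151 + 399\right)}{-14} = \frac{587 + 180}{55 + 180} \cdot \frac{1}{373178} + \frac{1}{551} \cdot 248 \left(- \frac{1}{14}\right) = \frac{1}{235} \cdot 767 \cdot \frac{1}{373178} + \frac{1}{551} \cdot 248 \left(- \frac{1}{14}\right) = \frac{1}{235} \cdot 767 \cdot \frac{1}{373178} + \frac{248}{551} \left(- \frac{1}{14}\right) = \frac{767}{235} \cdot \frac{1}{373178} - \frac{124}{3857} = \frac{59}{6745910} - \frac{124}{3857} = - \frac{836265277}{26018974870}$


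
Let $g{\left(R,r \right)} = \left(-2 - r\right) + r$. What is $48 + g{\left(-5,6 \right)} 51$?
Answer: $-54$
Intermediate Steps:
$g{\left(R,r \right)} = -2$
$48 + g{\left(-5,6 \right)} 51 = 48 - 102 = -54$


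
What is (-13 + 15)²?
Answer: 4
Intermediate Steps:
(-13 + 15)² = 2² = 4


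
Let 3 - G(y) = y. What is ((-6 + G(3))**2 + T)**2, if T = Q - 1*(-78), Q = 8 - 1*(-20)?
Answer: 20164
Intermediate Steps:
G(y) = 3 - y
Q = 28 (Q = 8 + 20 = 28)
T = 106 (T = 28 - 1*(-78) = 28 + 78 = 106)
((-6 + G(3))**2 + T)**2 = ((-6 + (3 - 1*3))**2 + 106)**2 = ((-6 + (3 - 3))**2 + 106)**2 = ((-6 + 0)**2 + 106)**2 = ((-6)**2 + 106)**2 = (36 + 106)**2 = 142**2 = 20164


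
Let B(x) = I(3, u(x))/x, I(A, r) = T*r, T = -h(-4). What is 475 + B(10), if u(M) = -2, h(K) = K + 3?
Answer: 2374/5 ≈ 474.80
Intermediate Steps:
h(K) = 3 + K
T = 1 (T = -(3 - 4) = -1*(-1) = 1)
I(A, r) = r (I(A, r) = 1*r = r)
B(x) = -2/x
475 + B(10) = 475 - 2/10 = 475 - 2*1/10 = 475 - 1/5 = 2374/5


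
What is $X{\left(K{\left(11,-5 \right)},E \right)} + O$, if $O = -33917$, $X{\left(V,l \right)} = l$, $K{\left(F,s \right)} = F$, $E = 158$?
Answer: $-33759$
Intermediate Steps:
$X{\left(K{\left(11,-5 \right)},E \right)} + O = 158 - 33917 = -33759$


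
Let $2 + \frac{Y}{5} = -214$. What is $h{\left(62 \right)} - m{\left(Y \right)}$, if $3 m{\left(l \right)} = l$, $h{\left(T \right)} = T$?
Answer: $422$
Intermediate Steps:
$Y = -1080$ ($Y = -10 + 5 \left(-214\right) = -10 - 1070 = -1080$)
$m{\left(l \right)} = \frac{l}{3}$
$h{\left(62 \right)} - m{\left(Y \right)} = 62 - \frac{1}{3} \left(-1080\right) = 62 - -360 = 62 + 360 = 422$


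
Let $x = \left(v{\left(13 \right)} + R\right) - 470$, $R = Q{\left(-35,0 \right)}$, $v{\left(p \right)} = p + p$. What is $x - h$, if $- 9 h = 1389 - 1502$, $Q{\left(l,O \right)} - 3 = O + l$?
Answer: $- \frac{4397}{9} \approx -488.56$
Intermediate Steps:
$Q{\left(l,O \right)} = 3 + O + l$ ($Q{\left(l,O \right)} = 3 + \left(O + l\right) = 3 + O + l$)
$v{\left(p \right)} = 2 p$
$R = -32$ ($R = 3 + 0 - 35 = -32$)
$h = \frac{113}{9}$ ($h = - \frac{1389 - 1502}{9} = \left(- \frac{1}{9}\right) \left(-113\right) = \frac{113}{9} \approx 12.556$)
$x = -476$ ($x = \left(2 \cdot 13 - 32\right) - 470 = \left(26 - 32\right) - 470 = -6 - 470 = -476$)
$x - h = -476 - \frac{113}{9} = - \frac{4397}{9}$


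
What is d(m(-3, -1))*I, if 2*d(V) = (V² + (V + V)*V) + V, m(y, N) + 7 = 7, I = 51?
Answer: 0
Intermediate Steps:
m(y, N) = 0 (m(y, N) = -7 + 7 = 0)
d(V) = V/2 + 3*V²/2 (d(V) = ((V² + (V + V)*V) + V)/2 = ((V² + (2*V)*V) + V)/2 = ((V² + 2*V²) + V)/2 = (3*V² + V)/2 = (V + 3*V²)/2 = V/2 + 3*V²/2)
d(m(-3, -1))*I = ((½)*0*(1 + 3*0))*51 = ((½)*0*(1 + 0))*51 = ((½)*0*1)*51 = 0*51 = 0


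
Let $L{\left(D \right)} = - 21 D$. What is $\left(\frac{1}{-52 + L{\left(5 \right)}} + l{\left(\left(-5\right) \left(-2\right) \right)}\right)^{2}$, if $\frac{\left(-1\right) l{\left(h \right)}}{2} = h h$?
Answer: $\frac{986022801}{24649} \approx 40003.0$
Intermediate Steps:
$l{\left(h \right)} = - 2 h^{2}$ ($l{\left(h \right)} = - 2 h h = - 2 h^{2}$)
$\left(\frac{1}{-52 + L{\left(5 \right)}} + l{\left(\left(-5\right) \left(-2\right) \right)}\right)^{2} = \left(\frac{1}{-52 - 105} - 2 \left(\left(-5\right) \left(-2\right)\right)^{2}\right)^{2} = \left(\frac{1}{-52 - 105} - 2 \cdot 10^{2}\right)^{2} = \left(\frac{1}{-157} - 200\right)^{2} = \left(- \frac{1}{157} - 200\right)^{2} = \left(- \frac{31401}{157}\right)^{2} = \frac{986022801}{24649}$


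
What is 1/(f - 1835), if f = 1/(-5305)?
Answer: -5305/9734676 ≈ -0.00054496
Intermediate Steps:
f = -1/5305 ≈ -0.00018850
1/(f - 1835) = 1/(-1/5305 - 1835) = 1/(-9734676/5305) = -5305/9734676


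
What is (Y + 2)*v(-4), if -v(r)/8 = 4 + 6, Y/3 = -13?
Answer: 2960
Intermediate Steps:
Y = -39 (Y = 3*(-13) = -39)
v(r) = -80 (v(r) = -8*(4 + 6) = -8*10 = -80)
(Y + 2)*v(-4) = (-39 + 2)*(-80) = -37*(-80) = 2960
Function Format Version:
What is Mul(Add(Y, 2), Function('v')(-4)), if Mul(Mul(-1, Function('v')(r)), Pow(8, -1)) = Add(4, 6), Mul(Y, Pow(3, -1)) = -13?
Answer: 2960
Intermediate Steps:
Y = -39 (Y = Mul(3, -13) = -39)
Function('v')(r) = -80 (Function('v')(r) = Mul(-8, Add(4, 6)) = Mul(-8, 10) = -80)
Mul(Add(Y, 2), Function('v')(-4)) = Mul(Add(-39, 2), -80) = Mul(-37, -80) = 2960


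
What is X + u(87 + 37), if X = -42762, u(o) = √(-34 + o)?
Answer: -42762 + 3*√10 ≈ -42753.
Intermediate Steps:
X + u(87 + 37) = -42762 + √(-34 + (87 + 37)) = -42762 + √(-34 + 124) = -42762 + √90 = -42762 + 3*√10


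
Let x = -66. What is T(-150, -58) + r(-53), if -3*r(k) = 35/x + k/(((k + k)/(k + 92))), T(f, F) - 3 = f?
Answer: -15179/99 ≈ -153.32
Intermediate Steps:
T(f, F) = 3 + f
r(k) = -3001/198 - k/6 (r(k) = -(35/(-66) + k/(((k + k)/(k + 92))))/3 = -(35*(-1/66) + k/(((2*k)/(92 + k))))/3 = -(-35/66 + k/((2*k/(92 + k))))/3 = -(-35/66 + k*((92 + k)/(2*k)))/3 = -(-35/66 + (46 + k/2))/3 = -(3001/66 + k/2)/3 = -3001/198 - k/6)
T(-150, -58) + r(-53) = (3 - 150) + (-3001/198 - ⅙*(-53)) = -147 + (-3001/198 + 53/6) = -147 - 626/99 = -15179/99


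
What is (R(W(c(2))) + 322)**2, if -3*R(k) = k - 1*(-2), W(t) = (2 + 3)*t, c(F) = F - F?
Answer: 929296/9 ≈ 1.0326e+5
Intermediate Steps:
c(F) = 0
W(t) = 5*t
R(k) = -2/3 - k/3 (R(k) = -(k - 1*(-2))/3 = -(k + 2)/3 = -(2 + k)/3 = -2/3 - k/3)
(R(W(c(2))) + 322)**2 = ((-2/3 - 5*0/3) + 322)**2 = ((-2/3 - 1/3*0) + 322)**2 = ((-2/3 + 0) + 322)**2 = (-2/3 + 322)**2 = (964/3)**2 = 929296/9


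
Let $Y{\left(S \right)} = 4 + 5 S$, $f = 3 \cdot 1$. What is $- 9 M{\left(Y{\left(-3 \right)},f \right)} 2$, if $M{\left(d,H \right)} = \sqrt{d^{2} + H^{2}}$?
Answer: $- 18 \sqrt{130} \approx -205.23$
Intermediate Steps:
$f = 3$
$M{\left(d,H \right)} = \sqrt{H^{2} + d^{2}}$
$- 9 M{\left(Y{\left(-3 \right)},f \right)} 2 = - 9 \sqrt{3^{2} + \left(4 + 5 \left(-3\right)\right)^{2}} \cdot 2 = - 9 \sqrt{9 + \left(4 - 15\right)^{2}} \cdot 2 = - 9 \sqrt{9 + \left(-11\right)^{2}} \cdot 2 = - 9 \sqrt{9 + 121} \cdot 2 = - 9 \sqrt{130} \cdot 2 = - 18 \sqrt{130}$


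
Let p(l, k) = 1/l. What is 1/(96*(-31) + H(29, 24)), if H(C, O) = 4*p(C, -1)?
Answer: -29/86300 ≈ -0.00033604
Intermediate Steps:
H(C, O) = 4/C
1/(96*(-31) + H(29, 24)) = 1/(96*(-31) + 4/29) = 1/(-2976 + 4*(1/29)) = 1/(-2976 + 4/29) = 1/(-86300/29) = -29/86300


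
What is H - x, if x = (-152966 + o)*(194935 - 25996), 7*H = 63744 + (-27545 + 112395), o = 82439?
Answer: 83403474565/7 ≈ 1.1915e+10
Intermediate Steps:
H = 148594/7 (H = (63744 + (-27545 + 112395))/7 = (63744 + 84850)/7 = (⅐)*148594 = 148594/7 ≈ 21228.)
x = -11914760853 (x = (-152966 + 82439)*(194935 - 25996) = -70527*168939 = -11914760853)
H - x = 148594/7 - 1*(-11914760853) = 148594/7 + 11914760853 = 83403474565/7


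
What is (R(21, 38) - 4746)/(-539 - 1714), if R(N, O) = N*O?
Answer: 1316/751 ≈ 1.7523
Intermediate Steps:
(R(21, 38) - 4746)/(-539 - 1714) = (21*38 - 4746)/(-539 - 1714) = (798 - 4746)/(-2253) = -3948*(-1/2253) = 1316/751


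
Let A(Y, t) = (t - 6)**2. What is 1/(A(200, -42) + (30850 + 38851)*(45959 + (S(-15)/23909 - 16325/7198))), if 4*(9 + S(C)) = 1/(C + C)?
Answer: 10325818920/33075998294057571641 ≈ 3.1218e-10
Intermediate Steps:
A(Y, t) = (-6 + t)**2
S(C) = -9 + 1/(8*C) (S(C) = -9 + 1/(4*(C + C)) = -9 + 1/(4*((2*C))) = -9 + (1/(2*C))/4 = -9 + 1/(8*C))
1/(A(200, -42) + (30850 + 38851)*(45959 + (S(-15)/23909 - 16325/7198))) = 1/((-6 - 42)**2 + (30850 + 38851)*(45959 + ((-9 + (1/8)/(-15))/23909 - 16325/7198))) = 1/((-48)**2 + 69701*(45959 + ((-9 + (1/8)*(-1/15))*(1/23909) - 16325*1/7198))) = 1/(2304 + 69701*(45959 + ((-9 - 1/120)*(1/23909) - 16325/7198))) = 1/(2304 + 69701*(45959 + (-1081/120*1/23909 - 16325/7198))) = 1/(2304 + 69701*(45959 + (-1081/2869080 - 16325/7198))) = 1/(2304 + 69701*(45959 - 23422756019/10325818920)) = 1/(2304 + 69701*(474540888988261/10325818920)) = 1/(2304 + 33075974503370779961/10325818920) = 1/(33075998294057571641/10325818920) = 10325818920/33075998294057571641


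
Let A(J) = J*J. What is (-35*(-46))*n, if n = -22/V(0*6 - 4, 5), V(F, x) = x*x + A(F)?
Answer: -35420/41 ≈ -863.90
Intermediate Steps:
A(J) = J**2
V(F, x) = F**2 + x**2 (V(F, x) = x*x + F**2 = x**2 + F**2 = F**2 + x**2)
n = -22/41 (n = -22/((0*6 - 4)**2 + 5**2) = -22/((0 - 4)**2 + 25) = -22/((-4)**2 + 25) = -22/(16 + 25) = -22/41 ≈ -0.53659)
(-35*(-46))*n = -35*(-46)*(-22/41) = 1610*(-22/41) = -35420/41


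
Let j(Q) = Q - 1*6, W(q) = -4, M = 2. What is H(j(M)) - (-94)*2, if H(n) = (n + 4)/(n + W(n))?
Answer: 188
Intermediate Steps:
j(Q) = -6 + Q (j(Q) = Q - 6 = -6 + Q)
H(n) = (4 + n)/(-4 + n) (H(n) = (n + 4)/(n - 4) = (4 + n)/(-4 + n))
H(j(M)) - (-94)*2 = (4 + (-6 + 2))/(-4 + (-6 + 2)) - (-94)*2 = (4 - 4)/(-4 - 4) - 47*(-4) = 0/(-8) + 188 = -⅛*0 + 188 = 0 + 188 = 188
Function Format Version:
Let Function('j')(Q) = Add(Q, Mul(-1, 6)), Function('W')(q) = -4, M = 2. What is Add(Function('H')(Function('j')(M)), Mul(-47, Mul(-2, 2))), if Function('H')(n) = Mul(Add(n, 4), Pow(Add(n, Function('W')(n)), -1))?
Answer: 188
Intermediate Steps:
Function('j')(Q) = Add(-6, Q) (Function('j')(Q) = Add(Q, -6) = Add(-6, Q))
Function('H')(n) = Mul(Pow(Add(-4, n), -1), Add(4, n)) (Function('H')(n) = Mul(Add(n, 4), Pow(Add(n, -4), -1)) = Mul(Add(4, n), Pow(Add(-4, n), -1)) = Mul(Pow(Add(-4, n), -1), Add(4, n)))
Add(Function('H')(Function('j')(M)), Mul(-47, Mul(-2, 2))) = Add(Mul(Pow(Add(-4, Add(-6, 2)), -1), Add(4, Add(-6, 2))), Mul(-47, Mul(-2, 2))) = Add(Mul(Pow(Add(-4, -4), -1), Add(4, -4)), Mul(-47, -4)) = Add(Mul(Pow(-8, -1), 0), 188) = Add(Mul(Rational(-1, 8), 0), 188) = Add(0, 188) = 188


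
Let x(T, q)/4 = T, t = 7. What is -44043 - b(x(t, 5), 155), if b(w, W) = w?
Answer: -44071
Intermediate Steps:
x(T, q) = 4*T
-44043 - b(x(t, 5), 155) = -44043 - 4*7 = -44043 - 1*28 = -44043 - 28 = -44071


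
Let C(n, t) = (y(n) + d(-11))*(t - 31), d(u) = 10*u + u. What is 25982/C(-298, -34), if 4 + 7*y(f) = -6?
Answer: 181874/55705 ≈ 3.2649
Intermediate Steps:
d(u) = 11*u
y(f) = -10/7 (y(f) = -4/7 + (⅐)*(-6) = -4/7 - 6/7 = -10/7)
C(n, t) = 26567/7 - 857*t/7 (C(n, t) = (-10/7 + 11*(-11))*(t - 31) = (-10/7 - 121)*(-31 + t) = -857*(-31 + t)/7 = 26567/7 - 857*t/7)
25982/C(-298, -34) = 25982/(26567/7 - 857/7*(-34)) = 25982/(26567/7 + 29138/7) = 25982/(55705/7) = 25982*(7/55705) = 181874/55705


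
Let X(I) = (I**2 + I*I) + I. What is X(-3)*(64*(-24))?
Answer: -23040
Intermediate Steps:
X(I) = I + 2*I**2 (X(I) = (I**2 + I**2) + I = 2*I**2 + I = I + 2*I**2)
X(-3)*(64*(-24)) = (-3*(1 + 2*(-3)))*(64*(-24)) = -3*(1 - 6)*(-1536) = -3*(-5)*(-1536) = 15*(-1536) = -23040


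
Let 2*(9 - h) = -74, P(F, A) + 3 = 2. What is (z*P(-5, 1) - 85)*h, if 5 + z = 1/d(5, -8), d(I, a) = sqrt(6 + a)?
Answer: -3680 + 23*I*sqrt(2) ≈ -3680.0 + 32.527*I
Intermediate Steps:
P(F, A) = -1 (P(F, A) = -3 + 2 = -1)
z = -5 - I*sqrt(2)/2 (z = -5 + 1/(sqrt(6 - 8)) = -5 + 1/(sqrt(-2)) = -5 + 1/(I*sqrt(2)) = -5 - I*sqrt(2)/2 ≈ -5.0 - 0.70711*I)
h = 46 (h = 9 - 1/2*(-74) = 9 + 37 = 46)
(z*P(-5, 1) - 85)*h = ((-5 - I*sqrt(2)/2)*(-1) - 85)*46 = ((5 + I*sqrt(2)/2) - 85)*46 = (-80 + I*sqrt(2)/2)*46 = -3680 + 23*I*sqrt(2)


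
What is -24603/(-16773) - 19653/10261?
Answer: -25729462/57369251 ≈ -0.44849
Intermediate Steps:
-24603/(-16773) - 19653/10261 = -24603*(-1/16773) - 19653*1/10261 = 8201/5591 - 19653/10261 = -25729462/57369251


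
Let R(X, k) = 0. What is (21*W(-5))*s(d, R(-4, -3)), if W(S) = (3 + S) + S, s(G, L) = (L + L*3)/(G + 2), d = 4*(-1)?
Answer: 0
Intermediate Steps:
d = -4
s(G, L) = 4*L/(2 + G) (s(G, L) = (L + 3*L)/(2 + G) = (4*L)/(2 + G) = 4*L/(2 + G))
W(S) = 3 + 2*S
(21*W(-5))*s(d, R(-4, -3)) = (21*(3 + 2*(-5)))*(4*0/(2 - 4)) = (21*(3 - 10))*(4*0/(-2)) = (21*(-7))*(4*0*(-½)) = -147*0 = 0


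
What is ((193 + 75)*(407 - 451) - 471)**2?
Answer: 150381169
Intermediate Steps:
((193 + 75)*(407 - 451) - 471)**2 = (268*(-44) - 471)**2 = (-11792 - 471)**2 = (-12263)**2 = 150381169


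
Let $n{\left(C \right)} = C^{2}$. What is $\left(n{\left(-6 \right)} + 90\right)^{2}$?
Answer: $15876$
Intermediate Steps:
$\left(n{\left(-6 \right)} + 90\right)^{2} = \left(\left(-6\right)^{2} + 90\right)^{2} = \left(36 + 90\right)^{2} = 126^{2} = 15876$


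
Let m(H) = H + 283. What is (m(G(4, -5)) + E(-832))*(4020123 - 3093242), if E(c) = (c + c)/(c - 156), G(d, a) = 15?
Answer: 5277660414/19 ≈ 2.7777e+8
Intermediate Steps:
E(c) = 2*c/(-156 + c) (E(c) = (2*c)/(-156 + c) = 2*c/(-156 + c))
m(H) = 283 + H
(m(G(4, -5)) + E(-832))*(4020123 - 3093242) = ((283 + 15) + 2*(-832)/(-156 - 832))*(4020123 - 3093242) = (298 + 2*(-832)/(-988))*926881 = (298 + 2*(-832)*(-1/988))*926881 = (298 + 32/19)*926881 = (5694/19)*926881 = 5277660414/19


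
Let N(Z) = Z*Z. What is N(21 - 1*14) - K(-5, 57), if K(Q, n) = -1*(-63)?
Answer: -14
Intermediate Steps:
N(Z) = Z²
K(Q, n) = 63
N(21 - 1*14) - K(-5, 57) = (21 - 1*14)² - 1*63 = (21 - 14)² - 63 = 7² - 63 = 49 - 63 = -14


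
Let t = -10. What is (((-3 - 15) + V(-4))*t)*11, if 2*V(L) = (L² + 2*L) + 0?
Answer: 1540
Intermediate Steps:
V(L) = L + L²/2 (V(L) = ((L² + 2*L) + 0)/2 = (L² + 2*L)/2 = L + L²/2)
(((-3 - 15) + V(-4))*t)*11 = (((-3 - 15) + (½)*(-4)*(2 - 4))*(-10))*11 = ((-18 + (½)*(-4)*(-2))*(-10))*11 = ((-18 + 4)*(-10))*11 = -14*(-10)*11 = 140*11 = 1540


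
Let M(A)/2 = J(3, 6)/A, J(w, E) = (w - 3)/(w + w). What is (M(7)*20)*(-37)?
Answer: 0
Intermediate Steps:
J(w, E) = (-3 + w)/(2*w) (J(w, E) = (-3 + w)/((2*w)) = (-3 + w)*(1/(2*w)) = (-3 + w)/(2*w))
M(A) = 0 (M(A) = 2*(((½)*(-3 + 3)/3)/A) = 2*(((½)*(⅓)*0)/A) = 2*(0/A) = 2*0 = 0)
(M(7)*20)*(-37) = (0*20)*(-37) = 0*(-37) = 0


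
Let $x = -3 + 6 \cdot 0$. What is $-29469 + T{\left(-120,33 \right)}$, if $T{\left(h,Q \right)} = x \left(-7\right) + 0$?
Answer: $-29448$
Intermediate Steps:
$x = -3$ ($x = -3 + 0 = -3$)
$T{\left(h,Q \right)} = 21$ ($T{\left(h,Q \right)} = \left(-3\right) \left(-7\right) + 0 = 21 + 0 = 21$)
$-29469 + T{\left(-120,33 \right)} = -29469 + 21 = -29448$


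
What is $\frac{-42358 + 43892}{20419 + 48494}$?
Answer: $\frac{118}{5301} \approx 0.02226$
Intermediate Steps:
$\frac{-42358 + 43892}{20419 + 48494} = \frac{1534}{68913} = 1534 \cdot \frac{1}{68913} = \frac{118}{5301}$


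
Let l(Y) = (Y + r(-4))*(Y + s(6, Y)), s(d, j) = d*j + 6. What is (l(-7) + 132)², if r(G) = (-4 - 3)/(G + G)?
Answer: 10004569/64 ≈ 1.5632e+5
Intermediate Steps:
s(d, j) = 6 + d*j
r(G) = -7/(2*G) (r(G) = -7*1/(2*G) = -7/(2*G))
l(Y) = (6 + 7*Y)*(7/8 + Y) (l(Y) = (Y - 7/2/(-4))*(Y + (6 + 6*Y)) = (Y - 7/2*(-¼))*(6 + 7*Y) = (Y + 7/8)*(6 + 7*Y) = (7/8 + Y)*(6 + 7*Y) = (6 + 7*Y)*(7/8 + Y))
(l(-7) + 132)² = ((21/4 + 7*(-7)² + (97/8)*(-7)) + 132)² = ((21/4 + 7*49 - 679/8) + 132)² = ((21/4 + 343 - 679/8) + 132)² = (2107/8 + 132)² = (3163/8)² = 10004569/64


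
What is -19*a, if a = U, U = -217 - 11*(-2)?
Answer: 3705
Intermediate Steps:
U = -195 (U = -217 - 1*(-22) = -217 + 22 = -195)
a = -195
-19*a = -19*(-195) = 3705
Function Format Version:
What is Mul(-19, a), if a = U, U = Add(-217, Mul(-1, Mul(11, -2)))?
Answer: 3705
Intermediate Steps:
U = -195 (U = Add(-217, Mul(-1, -22)) = Add(-217, 22) = -195)
a = -195
Mul(-19, a) = Mul(-19, -195) = 3705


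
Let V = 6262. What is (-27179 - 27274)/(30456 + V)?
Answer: -54453/36718 ≈ -1.4830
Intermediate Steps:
(-27179 - 27274)/(30456 + V) = (-27179 - 27274)/(30456 + 6262) = -54453/36718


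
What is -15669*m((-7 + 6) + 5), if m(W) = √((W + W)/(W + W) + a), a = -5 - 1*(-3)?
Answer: -15669*I ≈ -15669.0*I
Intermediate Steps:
a = -2 (a = -5 + 3 = -2)
m(W) = I (m(W) = √((W + W)/(W + W) - 2) = √((2*W)/((2*W)) - 2) = √((2*W)*(1/(2*W)) - 2) = √(1 - 2) = √(-1) = I)
-15669*m((-7 + 6) + 5) = -15669*I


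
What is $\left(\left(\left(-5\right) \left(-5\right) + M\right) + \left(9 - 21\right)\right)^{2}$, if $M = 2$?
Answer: $225$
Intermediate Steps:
$\left(\left(\left(-5\right) \left(-5\right) + M\right) + \left(9 - 21\right)\right)^{2} = \left(\left(\left(-5\right) \left(-5\right) + 2\right) + \left(9 - 21\right)\right)^{2} = \left(\left(25 + 2\right) + \left(9 - 21\right)\right)^{2} = \left(27 - 12\right)^{2} = 15^{2} = 225$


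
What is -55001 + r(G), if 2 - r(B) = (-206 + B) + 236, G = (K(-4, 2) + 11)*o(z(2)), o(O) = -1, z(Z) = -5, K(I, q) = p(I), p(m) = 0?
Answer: -55018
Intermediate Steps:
K(I, q) = 0
G = -11 (G = (0 + 11)*(-1) = 11*(-1) = -11)
r(B) = -28 - B (r(B) = 2 - ((-206 + B) + 236) = 2 - (30 + B) = 2 + (-30 - B) = -28 - B)
-55001 + r(G) = -55001 + (-28 - 1*(-11)) = -55001 + (-28 + 11) = -55001 - 17 = -55018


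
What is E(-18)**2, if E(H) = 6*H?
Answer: 11664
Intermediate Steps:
E(-18)**2 = (6*(-18))**2 = (-108)**2 = 11664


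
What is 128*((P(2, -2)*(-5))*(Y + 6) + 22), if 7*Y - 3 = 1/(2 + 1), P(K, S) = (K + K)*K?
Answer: -637184/21 ≈ -30342.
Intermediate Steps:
P(K, S) = 2*K² (P(K, S) = (2*K)*K = 2*K²)
Y = 10/21 (Y = 3/7 + 1/(7*(2 + 1)) = 3/7 + (⅐)/3 = 3/7 + (⅐)*(⅓) = 3/7 + 1/21 = 10/21 ≈ 0.47619)
128*((P(2, -2)*(-5))*(Y + 6) + 22) = 128*(((2*2²)*(-5))*(10/21 + 6) + 22) = 128*(((2*4)*(-5))*(136/21) + 22) = 128*((8*(-5))*(136/21) + 22) = 128*(-40*136/21 + 22) = 128*(-5440/21 + 22) = 128*(-4978/21) = -637184/21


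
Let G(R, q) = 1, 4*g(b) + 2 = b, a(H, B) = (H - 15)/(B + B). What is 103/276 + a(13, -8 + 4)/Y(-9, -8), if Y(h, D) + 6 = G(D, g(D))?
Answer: 223/690 ≈ 0.32319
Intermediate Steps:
a(H, B) = (-15 + H)/(2*B) (a(H, B) = (-15 + H)/((2*B)) = (-15 + H)*(1/(2*B)) = (-15 + H)/(2*B))
g(b) = -1/2 + b/4
Y(h, D) = -5 (Y(h, D) = -6 + 1 = -5)
103/276 + a(13, -8 + 4)/Y(-9, -8) = 103/276 + ((-15 + 13)/(2*(-8 + 4)))/(-5) = 103*(1/276) + ((1/2)*(-2)/(-4))*(-1/5) = 103/276 + ((1/2)*(-1/4)*(-2))*(-1/5) = 103/276 + (1/4)*(-1/5) = 103/276 - 1/20 = 223/690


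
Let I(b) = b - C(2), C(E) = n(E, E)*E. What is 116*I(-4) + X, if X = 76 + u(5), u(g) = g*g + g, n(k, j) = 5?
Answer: -1518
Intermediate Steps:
u(g) = g + g² (u(g) = g² + g = g + g²)
C(E) = 5*E
I(b) = -10 + b (I(b) = b - 5*2 = b - 1*10 = b - 10 = -10 + b)
X = 106 (X = 76 + 5*(1 + 5) = 76 + 5*6 = 76 + 30 = 106)
116*I(-4) + X = 116*(-10 - 4) + 106 = 116*(-14) + 106 = -1624 + 106 = -1518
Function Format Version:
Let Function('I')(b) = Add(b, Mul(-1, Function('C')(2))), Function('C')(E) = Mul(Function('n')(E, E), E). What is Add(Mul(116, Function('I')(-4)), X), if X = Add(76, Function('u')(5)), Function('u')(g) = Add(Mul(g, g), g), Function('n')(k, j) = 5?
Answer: -1518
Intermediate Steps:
Function('u')(g) = Add(g, Pow(g, 2)) (Function('u')(g) = Add(Pow(g, 2), g) = Add(g, Pow(g, 2)))
Function('C')(E) = Mul(5, E)
Function('I')(b) = Add(-10, b) (Function('I')(b) = Add(b, Mul(-1, Mul(5, 2))) = Add(b, Mul(-1, 10)) = Add(b, -10) = Add(-10, b))
X = 106 (X = Add(76, Mul(5, Add(1, 5))) = Add(76, Mul(5, 6)) = Add(76, 30) = 106)
Add(Mul(116, Function('I')(-4)), X) = Add(Mul(116, Add(-10, -4)), 106) = Add(Mul(116, -14), 106) = Add(-1624, 106) = -1518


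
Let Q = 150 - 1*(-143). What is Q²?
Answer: 85849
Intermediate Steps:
Q = 293 (Q = 150 + 143 = 293)
Q² = 293² = 85849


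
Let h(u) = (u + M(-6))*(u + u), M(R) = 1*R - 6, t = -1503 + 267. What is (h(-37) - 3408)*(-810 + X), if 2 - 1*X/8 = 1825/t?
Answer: -52689728/309 ≈ -1.7052e+5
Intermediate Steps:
t = -1236
M(R) = -6 + R (M(R) = R - 6 = -6 + R)
h(u) = 2*u*(-12 + u) (h(u) = (u + (-6 - 6))*(u + u) = (u - 12)*(2*u) = (-12 + u)*(2*u) = 2*u*(-12 + u))
X = 8594/309 (X = 16 - 14600/(-1236) = 16 - 14600*(-1)/1236 = 16 - 8*(-1825/1236) = 16 + 3650/309 = 8594/309 ≈ 27.812)
(h(-37) - 3408)*(-810 + X) = (2*(-37)*(-12 - 37) - 3408)*(-810 + 8594/309) = (2*(-37)*(-49) - 3408)*(-241696/309) = (3626 - 3408)*(-241696/309) = 218*(-241696/309) = -52689728/309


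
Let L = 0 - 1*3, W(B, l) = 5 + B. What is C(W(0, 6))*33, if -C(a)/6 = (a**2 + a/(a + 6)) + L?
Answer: -4446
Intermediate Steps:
L = -3 (L = 0 - 3 = -3)
C(a) = 18 - 6*a**2 - 6*a/(6 + a) (C(a) = -6*((a**2 + a/(a + 6)) - 3) = -6*((a**2 + a/(6 + a)) - 3) = -6*(-3 + a**2 + a/(6 + a)) = 18 - 6*a**2 - 6*a/(6 + a))
C(W(0, 6))*33 = (6*(18 - (5 + 0)**3 - 6*(5 + 0)**2 + 2*(5 + 0))/(6 + (5 + 0)))*33 = (6*(18 - 1*5**3 - 6*5**2 + 2*5)/(6 + 5))*33 = (6*(18 - 1*125 - 6*25 + 10)/11)*33 = (6*(1/11)*(18 - 125 - 150 + 10))*33 = (6*(1/11)*(-247))*33 = -1482/11*33 = -4446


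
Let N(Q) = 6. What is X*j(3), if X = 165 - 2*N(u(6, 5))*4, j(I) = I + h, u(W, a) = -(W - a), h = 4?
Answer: 819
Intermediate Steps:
u(W, a) = a - W
j(I) = 4 + I (j(I) = I + 4 = 4 + I)
X = 117 (X = 165 - 2*6*4 = 165 - 12*4 = 165 - 1*48 = 165 - 48 = 117)
X*j(3) = 117*(4 + 3) = 117*7 = 819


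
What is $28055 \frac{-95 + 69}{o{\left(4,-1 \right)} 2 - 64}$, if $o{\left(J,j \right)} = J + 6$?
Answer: $\frac{364715}{22} \approx 16578.0$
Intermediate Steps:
$o{\left(J,j \right)} = 6 + J$
$28055 \frac{-95 + 69}{o{\left(4,-1 \right)} 2 - 64} = 28055 \frac{-95 + 69}{\left(6 + 4\right) 2 - 64} = 28055 \left(- \frac{26}{10 \cdot 2 - 64}\right) = 28055 \left(- \frac{26}{20 - 64}\right) = 28055 \left(- \frac{26}{-44}\right) = 28055 \left(\left(-26\right) \left(- \frac{1}{44}\right)\right) = 28055 \cdot \frac{13}{22} = \frac{364715}{22}$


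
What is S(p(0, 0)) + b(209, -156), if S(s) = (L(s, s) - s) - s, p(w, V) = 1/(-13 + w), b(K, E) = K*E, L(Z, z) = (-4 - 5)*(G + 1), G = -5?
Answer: -423382/13 ≈ -32568.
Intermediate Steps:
L(Z, z) = 36 (L(Z, z) = (-4 - 5)*(-5 + 1) = -9*(-4) = 36)
b(K, E) = E*K
S(s) = 36 - 2*s (S(s) = (36 - s) - s = 36 - 2*s)
S(p(0, 0)) + b(209, -156) = (36 - 2/(-13 + 0)) - 156*209 = (36 - 2/(-13)) - 32604 = (36 - 2*(-1/13)) - 32604 = (36 + 2/13) - 32604 = 470/13 - 32604 = -423382/13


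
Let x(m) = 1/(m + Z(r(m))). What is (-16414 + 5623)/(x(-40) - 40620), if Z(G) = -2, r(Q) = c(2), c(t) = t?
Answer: 453222/1706041 ≈ 0.26566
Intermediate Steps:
r(Q) = 2
x(m) = 1/(-2 + m) (x(m) = 1/(m - 2) = 1/(-2 + m))
(-16414 + 5623)/(x(-40) - 40620) = (-16414 + 5623)/(1/(-2 - 40) - 40620) = -10791/(1/(-42) - 40620) = -10791/(-1/42 - 40620) = -10791/(-1706041/42) = -10791*(-42/1706041) = 453222/1706041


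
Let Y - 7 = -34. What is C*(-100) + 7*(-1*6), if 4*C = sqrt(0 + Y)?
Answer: -42 - 75*I*sqrt(3) ≈ -42.0 - 129.9*I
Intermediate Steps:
Y = -27 (Y = 7 - 34 = -27)
C = 3*I*sqrt(3)/4 (C = sqrt(0 - 27)/4 = sqrt(-27)/4 = (3*I*sqrt(3))/4 = 3*I*sqrt(3)/4 ≈ 1.299*I)
C*(-100) + 7*(-1*6) = (3*I*sqrt(3)/4)*(-100) + 7*(-1*6) = -75*I*sqrt(3) + 7*(-6) = -75*I*sqrt(3) - 42 = -42 - 75*I*sqrt(3)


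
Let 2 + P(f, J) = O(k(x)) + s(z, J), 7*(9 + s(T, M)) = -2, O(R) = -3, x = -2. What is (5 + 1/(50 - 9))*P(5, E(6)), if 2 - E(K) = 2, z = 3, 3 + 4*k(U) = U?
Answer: -20600/287 ≈ -71.777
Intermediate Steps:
k(U) = -¾ + U/4
E(K) = 0 (E(K) = 2 - 1*2 = 2 - 2 = 0)
s(T, M) = -65/7 (s(T, M) = -9 + (⅐)*(-2) = -9 - 2/7 = -65/7)
P(f, J) = -100/7 (P(f, J) = -2 + (-3 - 65/7) = -2 - 86/7 = -100/7)
(5 + 1/(50 - 9))*P(5, E(6)) = (5 + 1/(50 - 9))*(-100/7) = (5 + 1/41)*(-100/7) = (206/41)*(-100/7) = -20600/287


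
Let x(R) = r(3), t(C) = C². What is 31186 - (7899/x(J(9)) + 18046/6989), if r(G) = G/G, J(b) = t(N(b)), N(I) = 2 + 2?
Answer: 162734797/6989 ≈ 23284.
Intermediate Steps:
N(I) = 4
J(b) = 16 (J(b) = 4² = 16)
r(G) = 1
x(R) = 1
31186 - (7899/x(J(9)) + 18046/6989) = 31186 - (7899/1 + 18046/6989) = 31186 - (7899*1 + 18046*(1/6989)) = 31186 - (7899 + 18046/6989) = 31186 - 1*55224157/6989 = 31186 - 55224157/6989 = 162734797/6989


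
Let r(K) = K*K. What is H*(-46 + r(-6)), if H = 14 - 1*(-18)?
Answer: -320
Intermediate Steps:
H = 32 (H = 14 + 18 = 32)
r(K) = K²
H*(-46 + r(-6)) = 32*(-46 + (-6)²) = 32*(-46 + 36) = 32*(-10) = -320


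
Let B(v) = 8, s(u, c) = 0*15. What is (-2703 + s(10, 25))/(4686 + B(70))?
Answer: -2703/4694 ≈ -0.57584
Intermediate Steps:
s(u, c) = 0
(-2703 + s(10, 25))/(4686 + B(70)) = (-2703 + 0)/(4686 + 8) = -2703/4694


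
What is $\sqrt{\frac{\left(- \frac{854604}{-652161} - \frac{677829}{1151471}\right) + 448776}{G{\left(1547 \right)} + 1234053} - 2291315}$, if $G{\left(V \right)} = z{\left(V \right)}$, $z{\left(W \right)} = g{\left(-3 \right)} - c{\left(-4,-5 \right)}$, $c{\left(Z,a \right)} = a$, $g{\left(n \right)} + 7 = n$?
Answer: $\frac{11 i \sqrt{29378745701169057670330128769508702}}{1245566575554352} \approx 1513.7 i$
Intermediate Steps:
$g{\left(n \right)} = -7 + n$
$z{\left(W \right)} = -5$ ($z{\left(W \right)} = \left(-7 - 3\right) - -5 = -10 + 5 = -5$)
$G{\left(V \right)} = -5$
$\sqrt{\frac{\left(- \frac{854604}{-652161} - \frac{677829}{1151471}\right) + 448776}{G{\left(1547 \right)} + 1234053} - 2291315} = \sqrt{\frac{\left(- \frac{854604}{-652161} - \frac{677829}{1151471}\right) + 448776}{-5 + 1234053} - 2291315} = \sqrt{\frac{\left(\left(-854604\right) \left(- \frac{1}{652161}\right) - \frac{677829}{1151471}\right) + 448776}{1234048} - 2291315} = \sqrt{\left(\left(\frac{284868}{217387} - \frac{677829}{1151471}\right) + 448776\right) \frac{1}{1234048} - 2291315} = \sqrt{\left(\frac{180666028005}{250314826277} + 448776\right) \frac{1}{1234048} - 2291315} = \sqrt{\frac{112335467143314957}{250314826277} \cdot \frac{1}{1234048} - 2291315} = \sqrt{\frac{3623724746558547}{9964532604434816} - 2291315} = \sqrt{- \frac{22831879400805813864493}{9964532604434816}} = \frac{11 i \sqrt{29378745701169057670330128769508702}}{1245566575554352}$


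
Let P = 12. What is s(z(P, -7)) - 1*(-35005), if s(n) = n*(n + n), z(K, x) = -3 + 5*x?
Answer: 37893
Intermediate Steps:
s(n) = 2*n² (s(n) = n*(2*n) = 2*n²)
s(z(P, -7)) - 1*(-35005) = 2*(-3 + 5*(-7))² - 1*(-35005) = 2*(-3 - 35)² + 35005 = 2*(-38)² + 35005 = 2*1444 + 35005 = 2888 + 35005 = 37893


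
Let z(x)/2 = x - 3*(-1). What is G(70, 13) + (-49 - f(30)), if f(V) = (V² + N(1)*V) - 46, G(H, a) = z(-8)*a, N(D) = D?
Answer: -1063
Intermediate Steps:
z(x) = 6 + 2*x (z(x) = 2*(x - 3*(-1)) = 2*(x + 3) = 2*(3 + x) = 6 + 2*x)
G(H, a) = -10*a (G(H, a) = (6 + 2*(-8))*a = (6 - 16)*a = -10*a)
f(V) = -46 + V + V² (f(V) = (V² + 1*V) - 46 = (V² + V) - 46 = (V + V²) - 46 = -46 + V + V²)
G(70, 13) + (-49 - f(30)) = -10*13 + (-49 - (-46 + 30 + 30²)) = -130 + (-49 - (-46 + 30 + 900)) = -130 + (-49 - 1*884) = -130 + (-49 - 884) = -130 - 933 = -1063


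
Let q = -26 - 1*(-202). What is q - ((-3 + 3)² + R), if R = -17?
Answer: 193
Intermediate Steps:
q = 176 (q = -26 + 202 = 176)
q - ((-3 + 3)² + R) = 176 - ((-3 + 3)² - 17) = 176 - (0² - 17) = 176 - (0 - 17) = 176 - 1*(-17) = 176 + 17 = 193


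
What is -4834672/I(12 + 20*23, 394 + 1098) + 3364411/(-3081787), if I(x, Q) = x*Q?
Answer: -1079295518183/135641773018 ≈ -7.9570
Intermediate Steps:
I(x, Q) = Q*x
-4834672/I(12 + 20*23, 394 + 1098) + 3364411/(-3081787) = -4834672*1/((12 + 20*23)*(394 + 1098)) + 3364411/(-3081787) = -4834672*1/(1492*(12 + 460)) + 3364411*(-1/3081787) = -4834672/(1492*472) - 3364411/3081787 = -4834672/704224 - 3364411/3081787 = -4834672*1/704224 - 3364411/3081787 = -302167/44014 - 3364411/3081787 = -1079295518183/135641773018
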